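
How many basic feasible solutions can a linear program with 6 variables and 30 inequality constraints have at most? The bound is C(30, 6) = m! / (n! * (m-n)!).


Each vertex corresponds to some choice of n active constraints out of m, so the number of vertices is at most C(m, n) = m! / (n!(m-n)!).
m = 30, n = 6
Numerator: 30 * 29 * 28 * 27 * 26 * 25
Denominator: 6! = 720
C(30, 6) = 593775


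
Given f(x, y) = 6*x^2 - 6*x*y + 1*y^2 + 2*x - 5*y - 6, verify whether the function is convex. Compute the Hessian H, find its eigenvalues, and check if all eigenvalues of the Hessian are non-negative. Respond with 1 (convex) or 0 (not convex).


The Hessian of f(x,y) = 6*x^2 - 6*x*y + 1*y^2 + 2*x - 5*y - 6 is:
H = [[12, -6], [-6, 2]]
Trace = 12 + 2 = 14
Determinant = 12*2 - (-6)^2 = -12
Discriminant = (14)^2 - 4*-12 = 244.0
Eigenvalues: lambda_1 = -0.8102, lambda_2 = 14.8102
The function is not convex.

0


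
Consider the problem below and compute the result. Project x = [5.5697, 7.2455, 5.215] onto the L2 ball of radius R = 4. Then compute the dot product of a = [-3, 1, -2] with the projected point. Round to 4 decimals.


Step 1: Compute ||x|| (intermediates to 6 decimals).
||x|| = sqrt(5.5697^2 + 7.2455^2 + 5.215^2) = 10.522122
Step 2: Project.
Since ||x|| > R, scale = R/||x|| = 4/10.522122 = 0.380151, proj(x) = scale * x
proj(x) = [2.117327, 2.754384, 1.982487]
Step 3: Dot product.
a^T * proj(x) = -3*2.117327 + 1*2.754384 - 2*1.982487 = -7.5626


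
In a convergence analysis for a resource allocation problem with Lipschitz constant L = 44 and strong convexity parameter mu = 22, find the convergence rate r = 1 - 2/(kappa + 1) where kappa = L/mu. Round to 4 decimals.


Step 1: Compute the condition number.
kappa = L/mu = 44/22 = 2.0
Step 2: Compute the convergence rate.
r = 1 - 2/(kappa + 1) = 1 - 2*mu/(L + mu) = (L - mu)/(L + mu) = 22/66 = 0.3333


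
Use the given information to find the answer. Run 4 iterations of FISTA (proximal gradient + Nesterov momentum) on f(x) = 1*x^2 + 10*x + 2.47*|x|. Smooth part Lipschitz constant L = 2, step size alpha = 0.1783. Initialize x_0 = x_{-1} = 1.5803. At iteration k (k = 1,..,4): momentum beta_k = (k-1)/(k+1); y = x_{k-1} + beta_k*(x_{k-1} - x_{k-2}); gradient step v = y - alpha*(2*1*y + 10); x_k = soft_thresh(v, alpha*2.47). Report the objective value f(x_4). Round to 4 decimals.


FISTA on f(x) = 1*x^2 + 10*x + 2.47*|x|
L = 2, alpha = 0.1783
Iteration 1: beta = 0.0, y = 1.5803 + 0.0*(1.5803 - 1.5803) = 1.5803
  grad(y) = 13.1606, v = y - alpha*grad = -0.7662
  prox(v) = soft_thresh(-0.7662, 0.4404) = -0.3258
Iteration 2: beta = 0.3333, y = -0.3258 + 0.3333*(-0.3258 - 1.5803) = -0.9612
  grad(y) = 8.0776, v = y - alpha*grad = -2.4014
  prox(v) = soft_thresh(-2.4014, 0.4404) = -1.961
Iteration 3: beta = 0.5, y = -1.961 + 0.5*(-1.961 + 0.3258) = -2.7786
  grad(y) = 4.4427, v = y - alpha*grad = -3.5708
  prox(v) = soft_thresh(-3.5708, 0.4404) = -3.1304
Iteration 4: beta = 0.6, y = -3.1304 + 0.6*(-3.1304 + 1.961) = -3.832
  grad(y) = 2.336, v = y - alpha*grad = -4.2485
  prox(v) = soft_thresh(-4.2485, 0.4404) = -3.8081
f(x_4) = 1*(-3.8081)^2 + 10*(-3.8081) + 2.47*|-3.8081| = -14.1734


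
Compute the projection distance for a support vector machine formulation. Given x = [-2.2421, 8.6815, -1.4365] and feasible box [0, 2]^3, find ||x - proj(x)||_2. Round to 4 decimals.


Project each component onto [0, 2].
clip(-2.2421) = 0.0, clip(8.6815) = 2.0, clip(-1.4365) = 0.0
Projection = [0.0, 2.0, 0.0]
Squared diffs: [5.027, 44.6424, 2.0635]
Distance = sqrt(51.7329) = 7.1926


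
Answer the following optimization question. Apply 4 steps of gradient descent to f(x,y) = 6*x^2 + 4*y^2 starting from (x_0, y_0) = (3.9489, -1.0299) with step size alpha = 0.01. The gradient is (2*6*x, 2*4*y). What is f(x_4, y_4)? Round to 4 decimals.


Gradient descent on f(x,y) = 6*x^2 + 4*y^2.
Starting point: (3.9489, -1.0299), alpha = 0.01
Step 1: grad_x = 2*6*3.9489 = 47.3868, grad_y = 2*4*-1.0299 = -8.2392
  x_1 = 3.9489 - 0.01*47.3868 = 3.475
  y_1 = -1.0299 - 0.01*-8.2392 = -0.9475
Step 2: grad_x = 2*6*3.475 = 41.7004, grad_y = 2*4*-0.9475 = -7.5801
  x_2 = 3.475 - 0.01*41.7004 = 3.058
  y_2 = -0.9475 - 0.01*-7.5801 = -0.8717
Step 3: grad_x = 2*6*3.058 = 36.6963, grad_y = 2*4*-0.8717 = -6.9737
  x_3 = 3.058 - 0.01*36.6963 = 2.6911
  y_3 = -0.8717 - 0.01*-6.9737 = -0.802
Step 4: grad_x = 2*6*2.6911 = 32.2928, grad_y = 2*4*-0.802 = -6.4158
  x_4 = 2.6911 - 0.01*32.2928 = 2.3681
  y_4 = -0.802 - 0.01*-6.4158 = -0.7378
f(2.3681, -0.7378) = 6*2.3681^2 + 4*(-0.7378)^2 = 35.8259


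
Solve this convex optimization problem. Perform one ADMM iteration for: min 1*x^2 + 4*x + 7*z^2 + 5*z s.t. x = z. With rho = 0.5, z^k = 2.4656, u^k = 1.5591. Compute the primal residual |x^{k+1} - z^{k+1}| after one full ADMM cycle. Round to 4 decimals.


ADMM iteration with rho = 0.5, z^k = 2.4656, u^k = 1.5591
Step 1: x-update.
Minimize 1*x^2 + 4*x + (0.5/2)*(x - 2.4656 + 1.5591)^2
FOC: (2*1 + 0.5)*x = -4 + 0.5*(2.4656 - 1.5591)
x^{k+1} = -1.4187
Step 2: z-update.
Minimize 7*z^2 + 5*z + (0.5/2)*(-1.4187 - z + 1.5591)^2
FOC: (2*7 + 0.5)*z = -5 + 0.5*(-1.4187 + 1.5591)
z^{k+1} = -0.34
Step 3: u-update.
u^{k+1} = 1.5591 - 1.4187 + 0.34 = 0.4804
Step 4: Primal residual = |-1.4187 + 0.34| = 1.0787


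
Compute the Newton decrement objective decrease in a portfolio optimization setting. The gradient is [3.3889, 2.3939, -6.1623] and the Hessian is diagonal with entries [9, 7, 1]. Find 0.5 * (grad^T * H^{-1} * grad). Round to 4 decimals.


Step 1: H is diagonal, so H^(-1) * g = [0.3765, 0.342, -6.1623].
Step 2: g^T H^(-1) g = sum_i g_i^2 / H_ii
  = (3.3889)^2/9 + (2.3939)^2/7 + (-6.1623)^2/1
  = 1.2761 + 0.8187 + 37.9739 = 40.0687
Step 3: Objective decrease = 0.5 * g^T H^(-1) g = 20.0343


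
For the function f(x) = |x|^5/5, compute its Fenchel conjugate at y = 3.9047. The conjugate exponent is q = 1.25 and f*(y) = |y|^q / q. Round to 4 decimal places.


The conjugate exponent q satisfies 1/p + 1/q = 1.
p = 5, so q = 5/(5 - 1) = 1.25
|y|^q = 3.9047^1.25 = 5.4889
f*(3.9047) = 5.4889 / 1.25 = 4.3911


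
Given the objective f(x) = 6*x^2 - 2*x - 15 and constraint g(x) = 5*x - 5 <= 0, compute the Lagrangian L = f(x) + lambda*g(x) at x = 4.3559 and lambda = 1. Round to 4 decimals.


Step 1: Evaluate f(x).
f(4.3559) = 6*4.3559^2 - 2*4.3559 - 15 = 90.1314
Step 2: Evaluate g(x).
g(4.3559) = 5*4.3559 - 5 = 16.7795
Step 3: Compute Lagrangian.
L = 90.1314 + 1*16.7795 = 106.9109


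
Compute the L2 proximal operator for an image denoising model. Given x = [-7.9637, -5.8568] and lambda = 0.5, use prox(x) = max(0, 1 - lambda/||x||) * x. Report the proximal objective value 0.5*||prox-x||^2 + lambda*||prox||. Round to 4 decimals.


Step 1: Compute ||x||.
||x|| = 9.8855
Step 2: Compute scaling factor.
scale = max(0, 1 - 0.5/9.8855) = 0.9494
Step 3: prox(x) = [-7.5609, -5.5606]
||prox(x)|| = 9.3855
Step 4: Proximal objective.
0.5*||prox-x||^2 = 0.125
lambda*||prox|| = 4.6928
Total = 4.8177


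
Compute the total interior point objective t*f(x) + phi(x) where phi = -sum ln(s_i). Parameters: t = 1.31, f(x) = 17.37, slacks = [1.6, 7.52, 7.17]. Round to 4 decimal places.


Step 1: Compute log-barrier.
ln values: [0.47, 2.0176, 1.9699]
phi = -(0.47 + 2.0176 + 1.9699) = -4.4575
Step 2: Compute augmented objective.
t*f(x) = 1.31*17.37 = 22.7547
Total = 22.7547 - 4.4575 = 18.2972


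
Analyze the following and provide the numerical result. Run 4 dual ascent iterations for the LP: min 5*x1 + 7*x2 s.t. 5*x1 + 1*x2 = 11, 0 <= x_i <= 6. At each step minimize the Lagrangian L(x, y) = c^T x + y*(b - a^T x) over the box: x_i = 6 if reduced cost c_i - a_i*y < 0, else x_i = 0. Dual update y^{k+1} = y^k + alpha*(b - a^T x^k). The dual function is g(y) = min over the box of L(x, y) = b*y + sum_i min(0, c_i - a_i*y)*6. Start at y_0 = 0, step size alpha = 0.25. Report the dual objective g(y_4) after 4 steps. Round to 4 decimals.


Dual ascent for LP: min 5*x1 + 7*x2, 5*x1 + 1*x2 = 11, 0 <= x_i <= 6
Step 1: y^k = 0.0, reduced costs: (5.0, 7.0)
  x^k = (0.0, 0.0), subgradient = b - a^T x = 11.0
  y^{k+1} = 0.0 + 0.25*11.0 = 2.75
Step 2: y^k = 2.75, reduced costs: (-8.75, 4.25)
  x^k = (6.0, 0.0), subgradient = b - a^T x = -19.0
  y^{k+1} = 2.75 + 0.25*-19.0 = -2.0
Step 3: y^k = -2.0, reduced costs: (15.0, 9.0)
  x^k = (0.0, 0.0), subgradient = b - a^T x = 11.0
  y^{k+1} = -2.0 + 0.25*11.0 = 0.75
Step 4: y^k = 0.75, reduced costs: (1.25, 6.25)
  x^k = (0.0, 0.0), subgradient = b - a^T x = 11.0
  y^{k+1} = 0.75 + 0.25*11.0 = 3.5
Dual objective at y_4 = 3.5: reduced costs (-12.5, 3.5), box minimizer x = (6.0, 0.0)
g(y_4) = b*y + (c1 - a1*y)*x1 + (c2 - a2*y)*x2 = 11*3.5 + (-12.5)*6.0 + 3.5*0.0 = 38.5 - 75.0 + 0.0 = -36.5


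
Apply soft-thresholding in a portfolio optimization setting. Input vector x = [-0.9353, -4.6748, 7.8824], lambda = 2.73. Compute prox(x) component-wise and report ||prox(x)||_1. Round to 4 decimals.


Soft-thresholding with lambda = 2.73:
prox(-0.9353) = sign(-0.9353)*max(|-0.9353| - 2.73, 0) = 0.0
prox(-4.6748) = sign(-4.6748)*max(|-4.6748| - 2.73, 0) = -1.9448
prox(7.8824) = sign(7.8824)*max(|7.8824| - 2.73, 0) = 5.1524
prox(x) = [0.0, -1.9448, 5.1524]
||prox(x)||_1 = 0.0 + 1.9448 + 5.1524 = 7.0972


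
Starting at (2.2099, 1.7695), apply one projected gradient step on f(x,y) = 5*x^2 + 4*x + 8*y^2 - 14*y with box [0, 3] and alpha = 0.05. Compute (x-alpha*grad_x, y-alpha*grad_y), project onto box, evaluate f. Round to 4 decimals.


Step 1: Compute gradient at (2.2099, 1.7695).
grad_x = 2*5*2.2099 + 4 = 26.099
grad_y = 2*8*1.7695 - 14 = 14.312
Step 2: Gradient step.
x_raw = 2.2099 - 0.05*26.099 = 0.905
y_raw = 1.7695 - 0.05*14.312 = 1.0539
Step 3: Project onto [0, 3].
x_proj = clip(0.905) = 0.905
y_proj = clip(1.0539) = 1.0539
Step 4: Evaluate f.
f(0.905, 1.0539) = 1.8455


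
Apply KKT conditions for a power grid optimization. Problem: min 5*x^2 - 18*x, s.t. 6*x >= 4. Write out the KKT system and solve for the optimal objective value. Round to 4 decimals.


Step 1: Try lambda = 0 (constraint inactive).
Stationarity: 2*5*x - 18 = 0
x* = 18/(2*5) = 1.8
Check constraint: 6*1.8 = 10.8 >= 4 -- satisfied.
Step 2: Compute optimal value.
f(x*) = 5*1.8^2 - 18*1.8 = -16.2


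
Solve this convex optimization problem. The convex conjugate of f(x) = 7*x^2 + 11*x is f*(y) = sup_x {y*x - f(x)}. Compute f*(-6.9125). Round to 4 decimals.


f*(y) = sup_x {y*x - a*x^2 - b*x} = sup_x {(y-b)*x - a*x^2}
FOC: (y - b) - 2a*x = 0 => x* = (y - b)/(2a)
x* = (-6.9125 - 11)/(2*7) = -1.2795
f*(-6.9125) = (y-b)^2/(4a) = (-6.9125 - 11)^2/(4*7)
= 320.8577/28 = 11.4592


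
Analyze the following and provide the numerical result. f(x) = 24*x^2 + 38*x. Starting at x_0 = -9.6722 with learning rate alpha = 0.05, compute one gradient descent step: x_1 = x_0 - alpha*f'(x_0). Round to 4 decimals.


We compute the gradient at x_0 and apply the update.
f'(x) = 48*x + 38
f'(-9.6722) = 48*-9.6722 + 38 = -426.2656
x_1 = -9.6722 - 0.05*-426.2656 = 11.6411


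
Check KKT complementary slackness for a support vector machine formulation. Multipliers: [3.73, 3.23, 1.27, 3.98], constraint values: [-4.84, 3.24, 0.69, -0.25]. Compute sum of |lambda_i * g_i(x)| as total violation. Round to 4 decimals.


KKT complementary slackness check:
lambda_1 * g_1 = 3.73 * -4.84 = -18.0532
lambda_2 * g_2 = 3.23 * 3.24 = 10.4652
lambda_3 * g_3 = 1.27 * 0.69 = 0.8763
lambda_4 * g_4 = 3.98 * -0.25 = -0.995
Total violation = 18.0532 + 10.4652 + 0.8763 + 0.995 = 30.3897


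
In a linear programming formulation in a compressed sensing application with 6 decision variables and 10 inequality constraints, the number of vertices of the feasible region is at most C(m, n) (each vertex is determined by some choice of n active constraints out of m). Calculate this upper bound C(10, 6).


Each vertex corresponds to some choice of n active constraints out of m, so the number of vertices is at most C(m, n) = m! / (n!(m-n)!).
m = 10, n = 6
Numerator: 10 * 9 * 8 * 7 * 6 * 5
Denominator: 6! = 720
C(10, 6) = 210


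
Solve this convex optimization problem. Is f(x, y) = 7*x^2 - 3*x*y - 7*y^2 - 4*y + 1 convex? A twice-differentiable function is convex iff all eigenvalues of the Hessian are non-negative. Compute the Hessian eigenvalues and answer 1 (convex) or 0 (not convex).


The Hessian of f(x,y) = 7*x^2 - 3*x*y - 7*y^2 - 4*y + 1 is:
H = [[14, -3], [-3, -14]]
Trace = 14 - 14 = 0
Determinant = 14*-14 - (-3)^2 = -205
Discriminant = (0)^2 - 4*-205 = 820.0
Eigenvalues: lambda_1 = -14.3178, lambda_2 = 14.3178
The function is not convex.

0


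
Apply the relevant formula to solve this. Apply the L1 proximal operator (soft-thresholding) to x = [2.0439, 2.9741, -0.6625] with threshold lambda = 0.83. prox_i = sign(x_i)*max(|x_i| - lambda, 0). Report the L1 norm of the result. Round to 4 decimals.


Soft-thresholding with lambda = 0.83:
prox(2.0439) = sign(2.0439)*max(|2.0439| - 0.83, 0) = 1.2139
prox(2.9741) = sign(2.9741)*max(|2.9741| - 0.83, 0) = 2.1441
prox(-0.6625) = sign(-0.6625)*max(|-0.6625| - 0.83, 0) = 0.0
prox(x) = [1.2139, 2.1441, 0.0]
||prox(x)||_1 = 1.2139 + 2.1441 + 0.0 = 3.358


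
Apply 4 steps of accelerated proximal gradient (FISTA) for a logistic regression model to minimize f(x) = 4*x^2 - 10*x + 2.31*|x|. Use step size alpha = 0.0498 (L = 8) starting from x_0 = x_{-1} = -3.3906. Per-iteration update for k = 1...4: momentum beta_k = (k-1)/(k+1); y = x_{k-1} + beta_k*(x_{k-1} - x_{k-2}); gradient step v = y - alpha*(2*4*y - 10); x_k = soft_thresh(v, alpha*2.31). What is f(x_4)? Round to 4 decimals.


FISTA on f(x) = 4*x^2 - 10*x + 2.31*|x|
L = 8, alpha = 0.0498
Iteration 1: beta = 0.0, y = -3.3906 + 0.0*(-3.3906 + 3.3906) = -3.3906
  grad(y) = -37.1248, v = y - alpha*grad = -1.5418
  prox(v) = soft_thresh(-1.5418, 0.115) = -1.4267
Iteration 2: beta = 0.3333, y = -1.4267 + 0.3333*(-1.4267 + 3.3906) = -0.7721
  grad(y) = -16.177, v = y - alpha*grad = 0.0335
  prox(v) = soft_thresh(0.0335, 0.115) = 0.0
Iteration 3: beta = 0.5, y = 0.0 + 0.5*(0.0 + 1.4267) = 0.7134
  grad(y) = -4.293, v = y - alpha*grad = 0.9272
  prox(v) = soft_thresh(0.9272, 0.115) = 0.8121
Iteration 4: beta = 0.6, y = 0.8121 + 0.6*(0.8121 - 0.0) = 1.2994
  grad(y) = 0.3952, v = y - alpha*grad = 1.2797
  prox(v) = soft_thresh(1.2797, 0.115) = 1.1647
f(x_4) = 4*1.1647^2 - 10*1.1647 + 2.31*|1.1647| = -3.5305


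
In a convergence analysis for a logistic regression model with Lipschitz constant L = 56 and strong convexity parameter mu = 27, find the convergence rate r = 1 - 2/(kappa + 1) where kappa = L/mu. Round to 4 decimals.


Step 1: Compute the condition number.
kappa = L/mu = 56/27 = 2.0741
Step 2: Compute the convergence rate.
r = 1 - 2/(kappa + 1) = 1 - 2*mu/(L + mu) = (L - mu)/(L + mu) = 29/83 = 0.3494


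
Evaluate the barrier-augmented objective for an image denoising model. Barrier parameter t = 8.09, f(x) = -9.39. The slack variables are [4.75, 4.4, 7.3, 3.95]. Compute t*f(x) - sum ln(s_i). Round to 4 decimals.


Step 1: Compute log-barrier.
ln values: [1.5581, 1.4816, 1.9879, 1.3737]
phi = -(1.5581 + 1.4816 + 1.9879 + 1.3737) = -6.4013
Step 2: Compute augmented objective.
t*f(x) = 8.09*-9.39 = -75.9651
Total = -75.9651 - 6.4013 = -82.3664


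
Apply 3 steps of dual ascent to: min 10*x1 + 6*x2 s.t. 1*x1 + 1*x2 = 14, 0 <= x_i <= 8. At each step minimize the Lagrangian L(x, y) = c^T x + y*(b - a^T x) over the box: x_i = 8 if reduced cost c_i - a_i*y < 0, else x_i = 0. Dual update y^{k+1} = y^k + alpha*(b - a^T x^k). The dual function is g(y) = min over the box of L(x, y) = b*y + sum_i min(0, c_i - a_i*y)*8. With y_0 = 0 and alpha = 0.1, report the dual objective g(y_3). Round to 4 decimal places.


Dual ascent for LP: min 10*x1 + 6*x2, 1*x1 + 1*x2 = 14, 0 <= x_i <= 8
Step 1: y^k = 0.0, reduced costs: (10.0, 6.0)
  x^k = (0.0, 0.0), subgradient = b - a^T x = 14.0
  y^{k+1} = 0.0 + 0.1*14.0 = 1.4
Step 2: y^k = 1.4, reduced costs: (8.6, 4.6)
  x^k = (0.0, 0.0), subgradient = b - a^T x = 14.0
  y^{k+1} = 1.4 + 0.1*14.0 = 2.8
Step 3: y^k = 2.8, reduced costs: (7.2, 3.2)
  x^k = (0.0, 0.0), subgradient = b - a^T x = 14.0
  y^{k+1} = 2.8 + 0.1*14.0 = 4.2
Dual objective at y_3 = 4.2: reduced costs (5.8, 1.8), box minimizer x = (0.0, 0.0)
g(y_3) = b*y + (c1 - a1*y)*x1 + (c2 - a2*y)*x2 = 14*4.2 + 5.8*0.0 + 1.8*0.0 = 58.8 + 0.0 + 0.0 = 58.8


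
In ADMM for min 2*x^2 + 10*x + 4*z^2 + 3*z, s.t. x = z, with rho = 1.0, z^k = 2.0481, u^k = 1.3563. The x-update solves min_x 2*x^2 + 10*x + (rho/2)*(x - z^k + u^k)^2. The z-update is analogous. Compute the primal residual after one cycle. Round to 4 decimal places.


ADMM iteration with rho = 1.0, z^k = 2.0481, u^k = 1.3563
Step 1: x-update.
Minimize 2*x^2 + 10*x + (1.0/2)*(x - 2.0481 + 1.3563)^2
FOC: (2*2 + 1.0)*x = -10 + 1.0*(2.0481 - 1.3563)
x^{k+1} = -1.8616
Step 2: z-update.
Minimize 4*z^2 + 3*z + (1.0/2)*(-1.8616 - z + 1.3563)^2
FOC: (2*4 + 1.0)*z = -3 + 1.0*(-1.8616 + 1.3563)
z^{k+1} = -0.3895
Step 3: u-update.
u^{k+1} = 1.3563 - 1.8616 + 0.3895 = -0.1159
Step 4: Primal residual = |-1.8616 + 0.3895| = 1.4722


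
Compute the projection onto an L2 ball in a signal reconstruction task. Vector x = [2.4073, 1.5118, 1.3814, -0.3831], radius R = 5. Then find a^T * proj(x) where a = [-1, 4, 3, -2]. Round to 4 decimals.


Step 1: Compute ||x|| (intermediates to 6 decimals).
||x|| = sqrt(2.4073^2 + 1.5118^2 + 1.3814^2 + (-0.3831)^2) = 3.183656
Step 2: Project.
Since ||x|| <= R, proj = x (no scaling needed).
proj(x) = [2.4073, 1.5118, 1.3814, -0.3831]
Step 3: Dot product.
a^T * proj(x) = -1*2.4073 + 4*1.5118 + 3*1.3814 - 2*(-0.3831) = 8.5503


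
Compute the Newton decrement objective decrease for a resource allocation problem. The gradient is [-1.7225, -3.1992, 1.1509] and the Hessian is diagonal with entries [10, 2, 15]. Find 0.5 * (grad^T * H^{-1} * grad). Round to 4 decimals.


Step 1: H is diagonal, so H^(-1) * g = [-0.1723, -1.5996, 0.0767].
Step 2: g^T H^(-1) g = sum_i g_i^2 / H_ii
  = (-1.7225)^2/10 + (-3.1992)^2/2 + (1.1509)^2/15
  = 0.2967 + 5.1174 + 0.0883 = 5.5024
Step 3: Objective decrease = 0.5 * g^T H^(-1) g = 2.7512


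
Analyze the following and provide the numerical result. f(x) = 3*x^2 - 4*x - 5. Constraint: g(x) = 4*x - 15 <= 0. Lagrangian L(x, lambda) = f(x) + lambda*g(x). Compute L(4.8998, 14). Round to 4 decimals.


Step 1: Evaluate f(x).
f(4.8998) = 3*4.8998^2 - 4*4.8998 - 5 = 47.4249
Step 2: Evaluate g(x).
g(4.8998) = 4*4.8998 - 15 = 4.5992
Step 3: Compute Lagrangian.
L = 47.4249 + 14*4.5992 = 111.8137


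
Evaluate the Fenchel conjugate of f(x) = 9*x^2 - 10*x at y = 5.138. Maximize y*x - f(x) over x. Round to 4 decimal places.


f*(y) = sup_x {y*x - a*x^2 - b*x} = sup_x {(y-b)*x - a*x^2}
FOC: (y - b) - 2a*x = 0 => x* = (y - b)/(2a)
x* = (5.138 + 10)/(2*9) = 0.841
f*(5.138) = (y-b)^2/(4a) = (5.138 + 10)^2/(4*9)
= 229.159/36 = 6.3655


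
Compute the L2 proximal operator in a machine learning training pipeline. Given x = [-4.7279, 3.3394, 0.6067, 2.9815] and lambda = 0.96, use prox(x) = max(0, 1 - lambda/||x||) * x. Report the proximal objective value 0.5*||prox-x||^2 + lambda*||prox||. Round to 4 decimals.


Step 1: Compute ||x||.
||x|| = 6.5393
Step 2: Compute scaling factor.
scale = max(0, 1 - 0.96/6.5393) = 0.8532
Step 3: prox(x) = [-4.0338, 2.8492, 0.5176, 2.5438]
||prox(x)|| = 5.5793
Step 4: Proximal objective.
0.5*||prox-x||^2 = 0.4608
lambda*||prox|| = 5.3561
Total = 5.8169


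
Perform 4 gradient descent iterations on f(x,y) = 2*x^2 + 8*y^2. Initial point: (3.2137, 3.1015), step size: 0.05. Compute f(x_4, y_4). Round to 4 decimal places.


Gradient descent on f(x,y) = 2*x^2 + 8*y^2.
Starting point: (3.2137, 3.1015), alpha = 0.05
Step 1: grad_x = 2*2*3.2137 = 12.8548, grad_y = 2*8*3.1015 = 49.624
  x_1 = 3.2137 - 0.05*12.8548 = 2.571
  y_1 = 3.1015 - 0.05*49.624 = 0.6203
Step 2: grad_x = 2*2*2.571 = 10.2838, grad_y = 2*8*0.6203 = 9.9248
  x_2 = 2.571 - 0.05*10.2838 = 2.0568
  y_2 = 0.6203 - 0.05*9.9248 = 0.1241
Step 3: grad_x = 2*2*2.0568 = 8.2271, grad_y = 2*8*0.1241 = 1.985
  x_3 = 2.0568 - 0.05*8.2271 = 1.6454
  y_3 = 0.1241 - 0.05*1.985 = 0.0248
Step 4: grad_x = 2*2*1.6454 = 6.5817, grad_y = 2*8*0.0248 = 0.397
  x_4 = 1.6454 - 0.05*6.5817 = 1.3163
  y_4 = 0.0248 - 0.05*0.397 = 0.005
f(1.3163, 0.005) = 2*1.3163^2 + 8*0.005^2 = 3.4657


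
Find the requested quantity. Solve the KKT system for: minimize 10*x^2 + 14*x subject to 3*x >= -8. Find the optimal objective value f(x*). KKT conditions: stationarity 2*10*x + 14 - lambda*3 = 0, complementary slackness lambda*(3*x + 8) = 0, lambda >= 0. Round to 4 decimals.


Step 1: Try lambda = 0 (constraint inactive).
Stationarity: 2*10*x + 14 = 0
x* = -14/(2*10) = -0.7
Check constraint: 3*-0.7 = -2.1 >= -8 -- satisfied.
Step 2: Compute optimal value.
f(x*) = 10*(-0.7)^2 + 14*(-0.7) = -4.9


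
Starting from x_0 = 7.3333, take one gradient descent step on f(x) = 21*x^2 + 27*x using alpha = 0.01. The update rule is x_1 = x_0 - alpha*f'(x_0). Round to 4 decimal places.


We compute the gradient at x_0 and apply the update.
f'(x) = 42*x + 27
f'(7.3333) = 42*7.3333 + 27 = 334.9986
x_1 = 7.3333 - 0.01*334.9986 = 3.9833


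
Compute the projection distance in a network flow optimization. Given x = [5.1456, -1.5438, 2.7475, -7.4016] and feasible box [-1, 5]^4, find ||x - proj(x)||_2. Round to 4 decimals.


Project each component onto [-1, 5].
clip(5.1456) = 5.0, clip(-1.5438) = -1.0, clip(2.7475) = 2.7475, clip(-7.4016) = -1.0
Projection = [5.0, -1.0, 2.7475, -1.0]
Squared diffs: [0.0212, 0.2957, 0.0, 40.9805]
Distance = sqrt(41.2974) = 6.4263


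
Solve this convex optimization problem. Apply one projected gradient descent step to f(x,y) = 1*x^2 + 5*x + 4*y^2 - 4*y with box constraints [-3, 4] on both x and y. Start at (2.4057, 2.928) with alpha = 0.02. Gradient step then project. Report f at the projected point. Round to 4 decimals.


Step 1: Compute gradient at (2.4057, 2.928).
grad_x = 2*1*2.4057 + 5 = 9.8114
grad_y = 2*4*2.928 - 4 = 19.424
Step 2: Gradient step.
x_raw = 2.4057 - 0.02*9.8114 = 2.2095
y_raw = 2.928 - 0.02*19.424 = 2.5395
Step 3: Project onto [-3, 4].
x_proj = clip(2.2095) = 2.2095
y_proj = clip(2.5395) = 2.5395
Step 4: Evaluate f.
f(2.2095, 2.5395) = 31.5677


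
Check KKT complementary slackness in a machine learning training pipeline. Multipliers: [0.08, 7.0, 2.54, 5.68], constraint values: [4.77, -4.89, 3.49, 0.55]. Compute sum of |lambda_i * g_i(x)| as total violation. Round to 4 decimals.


KKT complementary slackness check:
lambda_1 * g_1 = 0.08 * 4.77 = 0.3816
lambda_2 * g_2 = 7.0 * -4.89 = -34.23
lambda_3 * g_3 = 2.54 * 3.49 = 8.8646
lambda_4 * g_4 = 5.68 * 0.55 = 3.124
Total violation = 0.3816 + 34.23 + 8.8646 + 3.124 = 46.6002


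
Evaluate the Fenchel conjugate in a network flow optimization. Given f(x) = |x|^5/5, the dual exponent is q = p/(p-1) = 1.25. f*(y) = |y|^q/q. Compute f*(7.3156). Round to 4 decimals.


The conjugate exponent q satisfies 1/p + 1/q = 1.
p = 5, so q = 5/(5 - 1) = 1.25
|y|^q = 7.3156^1.25 = 12.0313
f*(7.3156) = 12.0313 / 1.25 = 9.625


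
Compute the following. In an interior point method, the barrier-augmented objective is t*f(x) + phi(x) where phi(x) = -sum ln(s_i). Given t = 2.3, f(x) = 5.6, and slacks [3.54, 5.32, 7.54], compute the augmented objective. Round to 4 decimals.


Step 1: Compute log-barrier.
ln values: [1.2641, 1.6715, 2.0202]
phi = -(1.2641 + 1.6715 + 2.0202) = -4.9558
Step 2: Compute augmented objective.
t*f(x) = 2.3*5.6 = 12.88
Total = 12.88 - 4.9558 = 7.9242


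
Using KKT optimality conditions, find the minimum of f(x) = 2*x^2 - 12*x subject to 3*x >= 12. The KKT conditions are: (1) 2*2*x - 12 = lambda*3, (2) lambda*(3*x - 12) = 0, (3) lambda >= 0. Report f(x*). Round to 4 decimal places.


Step 1: Try lambda = 0 (constraint inactive).
x_unc = 12/(2*2) = 3.0
Check: 3*3.0 = 9.0 < 12 -- violated!
Step 2: Constraint must be active: 3*x = 12
x* = 12/3 = 4.0
lambda = (2*2*4.0 - 12)/3 = 1.3333
Step 3: Compute optimal value.
f(x*) = 2*4.0^2 - 12*4.0 = -16.0


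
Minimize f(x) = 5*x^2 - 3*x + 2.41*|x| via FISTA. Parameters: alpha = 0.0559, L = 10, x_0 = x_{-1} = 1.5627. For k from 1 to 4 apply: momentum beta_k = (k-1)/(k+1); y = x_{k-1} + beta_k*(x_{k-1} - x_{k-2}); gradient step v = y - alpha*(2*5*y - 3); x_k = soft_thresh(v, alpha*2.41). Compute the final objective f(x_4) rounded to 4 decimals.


FISTA on f(x) = 5*x^2 - 3*x + 2.41*|x|
L = 10, alpha = 0.0559
Iteration 1: beta = 0.0, y = 1.5627 + 0.0*(1.5627 - 1.5627) = 1.5627
  grad(y) = 12.627, v = y - alpha*grad = 0.8569
  prox(v) = soft_thresh(0.8569, 0.1347) = 0.7221
Iteration 2: beta = 0.3333, y = 0.7221 + 0.3333*(0.7221 - 1.5627) = 0.4419
  grad(y) = 1.4194, v = y - alpha*grad = 0.3626
  prox(v) = soft_thresh(0.3626, 0.1347) = 0.2279
Iteration 3: beta = 0.5, y = 0.2279 + 0.5*(0.2279 - 0.7221) = -0.0192
  grad(y) = -3.1925, v = y - alpha*grad = 0.1592
  prox(v) = soft_thresh(0.1592, 0.1347) = 0.0245
Iteration 4: beta = 0.6, y = 0.0245 + 0.6*(0.0245 - 0.2279) = -0.0975
  grad(y) = -3.9754, v = y - alpha*grad = 0.1247
  prox(v) = soft_thresh(0.1247, 0.1347) = 0.0
f(x_4) = 5*0.0^2 - 3*0.0 + 2.41*|0.0| = 0.0


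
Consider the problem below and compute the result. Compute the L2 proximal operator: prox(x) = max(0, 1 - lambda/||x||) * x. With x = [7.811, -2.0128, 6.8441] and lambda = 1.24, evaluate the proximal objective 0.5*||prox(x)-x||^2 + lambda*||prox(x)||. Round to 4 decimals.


Step 1: Compute ||x||.
||x|| = 10.5785
Step 2: Compute scaling factor.
scale = max(0, 1 - 1.24/10.5785) = 0.8828
Step 3: prox(x) = [6.8954, -1.7769, 6.0418]
||prox(x)|| = 9.3385
Step 4: Proximal objective.
0.5*||prox-x||^2 = 0.7688
lambda*||prox|| = 11.5797
Total = 12.3485


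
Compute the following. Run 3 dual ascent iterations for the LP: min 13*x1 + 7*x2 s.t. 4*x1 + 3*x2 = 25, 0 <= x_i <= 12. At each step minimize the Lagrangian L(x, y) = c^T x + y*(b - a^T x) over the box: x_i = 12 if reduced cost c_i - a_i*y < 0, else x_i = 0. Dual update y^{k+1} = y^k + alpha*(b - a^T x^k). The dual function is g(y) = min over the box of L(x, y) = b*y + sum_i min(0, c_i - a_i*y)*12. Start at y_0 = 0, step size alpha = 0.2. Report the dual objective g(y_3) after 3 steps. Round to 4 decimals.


Dual ascent for LP: min 13*x1 + 7*x2, 4*x1 + 3*x2 = 25, 0 <= x_i <= 12
Step 1: y^k = 0.0, reduced costs: (13.0, 7.0)
  x^k = (0.0, 0.0), subgradient = b - a^T x = 25.0
  y^{k+1} = 0.0 + 0.2*25.0 = 5.0
Step 2: y^k = 5.0, reduced costs: (-7.0, -8.0)
  x^k = (12.0, 12.0), subgradient = b - a^T x = -59.0
  y^{k+1} = 5.0 + 0.2*-59.0 = -6.8
Step 3: y^k = -6.8, reduced costs: (40.2, 27.4)
  x^k = (0.0, 0.0), subgradient = b - a^T x = 25.0
  y^{k+1} = -6.8 + 0.2*25.0 = -1.8
Dual objective at y_3 = -1.8: reduced costs (20.2, 12.4), box minimizer x = (0.0, 0.0)
g(y_3) = b*y + (c1 - a1*y)*x1 + (c2 - a2*y)*x2 = 25*(-1.8) + 20.2*0.0 + 12.4*0.0 = -45.0 + 0.0 + 0.0 = -45.0


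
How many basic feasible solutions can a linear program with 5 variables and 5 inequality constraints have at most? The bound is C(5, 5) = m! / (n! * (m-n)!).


Each vertex corresponds to some choice of n active constraints out of m, so the number of vertices is at most C(m, n) = m! / (n!(m-n)!).
m = 5, n = 5
Numerator: 5 * 4 * 3 * 2 * 1
Denominator: 5! = 120
C(5, 5) = 1


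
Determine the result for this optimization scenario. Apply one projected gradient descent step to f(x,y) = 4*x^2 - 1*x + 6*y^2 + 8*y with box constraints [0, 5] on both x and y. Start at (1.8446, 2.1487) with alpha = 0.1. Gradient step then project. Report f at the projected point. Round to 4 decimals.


Step 1: Compute gradient at (1.8446, 2.1487).
grad_x = 2*4*1.8446 - 1 = 13.7568
grad_y = 2*6*2.1487 + 8 = 33.7844
Step 2: Gradient step.
x_raw = 1.8446 - 0.1*13.7568 = 0.4689
y_raw = 2.1487 - 0.1*33.7844 = -1.2297
Step 3: Project onto [0, 5].
x_proj = clip(0.4689) = 0.4689
y_proj = clip(-1.2297) = 0.0
Step 4: Evaluate f.
f(0.4689, 0.0) = 0.4106


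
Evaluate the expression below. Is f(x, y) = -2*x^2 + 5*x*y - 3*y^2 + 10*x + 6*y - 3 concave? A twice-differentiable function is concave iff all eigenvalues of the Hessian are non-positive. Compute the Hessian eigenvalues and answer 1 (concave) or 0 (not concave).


The Hessian of f(x,y) = -2*x^2 + 5*x*y - 3*y^2 + 10*x + 6*y - 3 is:
H = [[-4, 5], [5, -6]]
Trace = -4 - 6 = -10
Determinant = -4*-6 - (5)^2 = -1
Discriminant = (-10)^2 - 4*-1 = 104.0
Eigenvalues: lambda_1 = -10.099, lambda_2 = 0.099
The function is not concave.

0


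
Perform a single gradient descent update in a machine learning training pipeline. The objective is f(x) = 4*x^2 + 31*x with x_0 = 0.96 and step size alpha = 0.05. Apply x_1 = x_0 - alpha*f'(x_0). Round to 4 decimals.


We compute the gradient at x_0 and apply the update.
f'(x) = 8*x + 31
f'(0.96) = 8*0.96 + 31 = 38.68
x_1 = 0.96 - 0.05*38.68 = -0.974


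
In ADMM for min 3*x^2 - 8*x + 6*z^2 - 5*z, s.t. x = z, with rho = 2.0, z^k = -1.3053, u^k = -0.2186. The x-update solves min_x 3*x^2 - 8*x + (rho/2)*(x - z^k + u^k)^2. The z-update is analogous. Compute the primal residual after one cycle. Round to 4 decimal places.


ADMM iteration with rho = 2.0, z^k = -1.3053, u^k = -0.2186
Step 1: x-update.
Minimize 3*x^2 - 8*x + (2.0/2)*(x + 1.3053 - 0.2186)^2
FOC: (2*3 + 2.0)*x = 8 + 2.0*(-1.3053 + 0.2186)
x^{k+1} = 0.7283
Step 2: z-update.
Minimize 6*z^2 - 5*z + (2.0/2)*(0.7283 - z - 0.2186)^2
FOC: (2*6 + 2.0)*z = 5 + 2.0*(0.7283 - 0.2186)
z^{k+1} = 0.43
Step 3: u-update.
u^{k+1} = -0.2186 + 0.7283 - 0.43 = 0.0798
Step 4: Primal residual = |0.7283 - 0.43| = 0.2984


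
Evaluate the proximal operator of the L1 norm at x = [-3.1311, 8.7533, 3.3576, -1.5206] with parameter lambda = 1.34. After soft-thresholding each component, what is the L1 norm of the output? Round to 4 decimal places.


Soft-thresholding with lambda = 1.34:
prox(-3.1311) = sign(-3.1311)*max(|-3.1311| - 1.34, 0) = -1.7911
prox(8.7533) = sign(8.7533)*max(|8.7533| - 1.34, 0) = 7.4133
prox(3.3576) = sign(3.3576)*max(|3.3576| - 1.34, 0) = 2.0176
prox(-1.5206) = sign(-1.5206)*max(|-1.5206| - 1.34, 0) = -0.1806
prox(x) = [-1.7911, 7.4133, 2.0176, -0.1806]
||prox(x)||_1 = 1.7911 + 7.4133 + 2.0176 + 0.1806 = 11.4026


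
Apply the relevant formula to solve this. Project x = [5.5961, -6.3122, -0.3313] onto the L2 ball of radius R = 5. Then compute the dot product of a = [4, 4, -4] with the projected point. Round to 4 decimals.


Step 1: Compute ||x|| (intermediates to 6 decimals).
||x|| = sqrt(5.5961^2 + (-6.3122)^2 + (-0.3313)^2) = 8.442154
Step 2: Project.
Since ||x|| > R, scale = R/||x|| = 5/8.442154 = 0.592266, proj(x) = scale * x
proj(x) = [3.31438, -3.738501, -0.196218]
Step 3: Dot product.
a^T * proj(x) = 4*3.31438 + 4*(-3.738501) - 4*(-0.196218) = -0.9116


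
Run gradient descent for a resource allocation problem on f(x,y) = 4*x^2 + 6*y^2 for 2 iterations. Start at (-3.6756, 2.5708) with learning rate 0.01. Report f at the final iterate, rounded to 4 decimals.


Gradient descent on f(x,y) = 4*x^2 + 6*y^2.
Starting point: (-3.6756, 2.5708), alpha = 0.01
Step 1: grad_x = 2*4*-3.6756 = -29.4048, grad_y = 2*6*2.5708 = 30.8496
  x_1 = -3.6756 - 0.01*-29.4048 = -3.3816
  y_1 = 2.5708 - 0.01*30.8496 = 2.2623
Step 2: grad_x = 2*4*-3.3816 = -27.0524, grad_y = 2*6*2.2623 = 27.1476
  x_2 = -3.3816 - 0.01*-27.0524 = -3.111
  y_2 = 2.2623 - 0.01*27.1476 = 1.9908
f(-3.111, 1.9908) = 4*(-3.111)^2 + 6*1.9908^2 = 62.4943


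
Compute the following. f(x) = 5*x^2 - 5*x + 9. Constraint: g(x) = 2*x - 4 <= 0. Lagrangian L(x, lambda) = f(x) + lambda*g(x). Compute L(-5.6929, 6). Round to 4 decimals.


Step 1: Evaluate f(x).
f(-5.6929) = 5*(-5.6929)^2 - 5*(-5.6929) + 9 = 199.5101
Step 2: Evaluate g(x).
g(-5.6929) = 2*-5.6929 - 4 = -15.3858
Step 3: Compute Lagrangian.
L = 199.5101 + 6*-15.3858 = 107.1953


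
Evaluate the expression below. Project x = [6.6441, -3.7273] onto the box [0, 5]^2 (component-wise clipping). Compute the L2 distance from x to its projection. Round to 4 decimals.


Project each component onto [0, 5].
clip(6.6441) = 5.0, clip(-3.7273) = 0.0
Projection = [5.0, 0.0]
Squared diffs: [2.7031, 13.8928]
Distance = sqrt(16.5959) = 4.0738


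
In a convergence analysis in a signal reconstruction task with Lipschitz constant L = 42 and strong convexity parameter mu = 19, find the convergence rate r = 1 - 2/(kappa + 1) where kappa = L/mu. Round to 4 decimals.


Step 1: Compute the condition number.
kappa = L/mu = 42/19 = 2.2105
Step 2: Compute the convergence rate.
r = 1 - 2/(kappa + 1) = 1 - 2*mu/(L + mu) = (L - mu)/(L + mu) = 23/61 = 0.377


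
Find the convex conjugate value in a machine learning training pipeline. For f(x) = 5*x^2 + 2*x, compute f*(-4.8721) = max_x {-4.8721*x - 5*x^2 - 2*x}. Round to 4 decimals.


f*(y) = sup_x {y*x - a*x^2 - b*x} = sup_x {(y-b)*x - a*x^2}
FOC: (y - b) - 2a*x = 0 => x* = (y - b)/(2a)
x* = (-4.8721 - 2)/(2*5) = -0.6872
f*(-4.8721) = (y-b)^2/(4a) = (-4.8721 - 2)^2/(4*5)
= 47.2258/20 = 2.3613


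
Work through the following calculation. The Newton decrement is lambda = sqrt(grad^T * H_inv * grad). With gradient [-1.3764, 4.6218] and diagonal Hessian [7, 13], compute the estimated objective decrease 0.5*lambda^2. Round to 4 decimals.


Step 1: H is diagonal, so H^(-1) * g = [-0.1966, 0.3555].
Step 2: g^T H^(-1) g = sum_i g_i^2 / H_ii
  = (-1.3764)^2/7 + (4.6218)^2/13
  = 0.2706 + 1.6432 = 1.9138
Step 3: Objective decrease = 0.5 * g^T H^(-1) g = 0.9569


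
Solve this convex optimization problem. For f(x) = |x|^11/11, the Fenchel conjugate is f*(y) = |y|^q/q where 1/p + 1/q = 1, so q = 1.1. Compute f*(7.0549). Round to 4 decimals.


The conjugate exponent q satisfies 1/p + 1/q = 1.
p = 11, so q = 11/(11 - 1) = 1.1
|y|^q = 7.0549^1.1 = 8.5771
f*(7.0549) = 8.5771 / 1.1 = 7.7974


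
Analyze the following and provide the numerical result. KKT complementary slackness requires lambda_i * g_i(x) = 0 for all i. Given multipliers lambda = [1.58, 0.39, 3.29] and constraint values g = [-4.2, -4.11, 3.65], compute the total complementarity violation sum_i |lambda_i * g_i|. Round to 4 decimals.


KKT complementary slackness check:
lambda_1 * g_1 = 1.58 * -4.2 = -6.636
lambda_2 * g_2 = 0.39 * -4.11 = -1.6029
lambda_3 * g_3 = 3.29 * 3.65 = 12.0085
Total violation = 6.636 + 1.6029 + 12.0085 = 20.2474


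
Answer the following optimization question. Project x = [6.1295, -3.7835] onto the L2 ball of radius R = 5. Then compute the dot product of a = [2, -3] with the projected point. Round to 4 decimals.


Step 1: Compute ||x|| (intermediates to 6 decimals).
||x|| = sqrt(6.1295^2 + (-3.7835)^2) = 7.203169
Step 2: Project.
Since ||x|| > R, scale = R/||x|| = 5/7.203169 = 0.694139, proj(x) = scale * x
proj(x) = [4.254725, -2.626275]
Step 3: Dot product.
a^T * proj(x) = 2*4.254725 - 3*(-2.626275) = 16.3883


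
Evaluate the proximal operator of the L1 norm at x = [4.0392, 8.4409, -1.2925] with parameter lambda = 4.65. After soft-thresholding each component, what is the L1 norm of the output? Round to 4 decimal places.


Soft-thresholding with lambda = 4.65:
prox(4.0392) = sign(4.0392)*max(|4.0392| - 4.65, 0) = 0.0
prox(8.4409) = sign(8.4409)*max(|8.4409| - 4.65, 0) = 3.7909
prox(-1.2925) = sign(-1.2925)*max(|-1.2925| - 4.65, 0) = 0.0
prox(x) = [0.0, 3.7909, 0.0]
||prox(x)||_1 = 0.0 + 3.7909 + 0.0 = 3.7909


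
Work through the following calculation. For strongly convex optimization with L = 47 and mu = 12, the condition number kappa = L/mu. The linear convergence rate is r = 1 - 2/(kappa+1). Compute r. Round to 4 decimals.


Step 1: Compute the condition number.
kappa = L/mu = 47/12 = 3.9167
Step 2: Compute the convergence rate.
r = 1 - 2/(kappa + 1) = 1 - 2*mu/(L + mu) = (L - mu)/(L + mu) = 35/59 = 0.5932


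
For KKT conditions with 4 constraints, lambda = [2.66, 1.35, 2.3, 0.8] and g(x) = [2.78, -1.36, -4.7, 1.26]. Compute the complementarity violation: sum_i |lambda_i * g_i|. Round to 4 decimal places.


KKT complementary slackness check:
lambda_1 * g_1 = 2.66 * 2.78 = 7.3948
lambda_2 * g_2 = 1.35 * -1.36 = -1.836
lambda_3 * g_3 = 2.3 * -4.7 = -10.81
lambda_4 * g_4 = 0.8 * 1.26 = 1.008
Total violation = 7.3948 + 1.836 + 10.81 + 1.008 = 21.0488


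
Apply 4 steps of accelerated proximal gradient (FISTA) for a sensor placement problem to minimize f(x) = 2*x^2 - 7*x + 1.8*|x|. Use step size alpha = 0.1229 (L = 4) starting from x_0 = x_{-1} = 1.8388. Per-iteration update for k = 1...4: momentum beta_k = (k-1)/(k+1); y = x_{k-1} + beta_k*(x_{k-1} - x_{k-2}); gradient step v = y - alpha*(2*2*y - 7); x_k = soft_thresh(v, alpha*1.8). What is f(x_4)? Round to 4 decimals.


FISTA on f(x) = 2*x^2 - 7*x + 1.8*|x|
L = 4, alpha = 0.1229
Iteration 1: beta = 0.0, y = 1.8388 + 0.0*(1.8388 - 1.8388) = 1.8388
  grad(y) = 0.3552, v = y - alpha*grad = 1.7951
  prox(v) = soft_thresh(1.7951, 0.2212) = 1.5739
Iteration 2: beta = 0.3333, y = 1.5739 + 0.3333*(1.5739 - 1.8388) = 1.4856
  grad(y) = -1.0575, v = y - alpha*grad = 1.6156
  prox(v) = soft_thresh(1.6156, 0.2212) = 1.3944
Iteration 3: beta = 0.5, y = 1.3944 + 0.5*(1.3944 - 1.5739) = 1.3046
  grad(y) = -1.7816, v = y - alpha*grad = 1.5236
  prox(v) = soft_thresh(1.5236, 0.2212) = 1.3023
Iteration 4: beta = 0.6, y = 1.3023 + 0.6*(1.3023 - 1.3944) = 1.2471
  grad(y) = -2.0115, v = y - alpha*grad = 1.4943
  prox(v) = soft_thresh(1.4943, 0.2212) = 1.2731
f(x_4) = 2*1.2731^2 - 7*1.2731 + 1.8*|1.2731| = -3.3786


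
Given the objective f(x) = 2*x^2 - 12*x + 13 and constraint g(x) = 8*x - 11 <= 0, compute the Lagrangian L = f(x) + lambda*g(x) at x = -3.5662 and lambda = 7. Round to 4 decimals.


Step 1: Evaluate f(x).
f(-3.5662) = 2*(-3.5662)^2 - 12*(-3.5662) + 13 = 81.23
Step 2: Evaluate g(x).
g(-3.5662) = 8*-3.5662 - 11 = -39.5296
Step 3: Compute Lagrangian.
L = 81.23 + 7*-39.5296 = -195.4772


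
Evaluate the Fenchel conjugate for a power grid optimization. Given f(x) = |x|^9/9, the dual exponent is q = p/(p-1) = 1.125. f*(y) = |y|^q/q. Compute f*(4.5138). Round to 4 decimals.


The conjugate exponent q satisfies 1/p + 1/q = 1.
p = 9, so q = 9/(9 - 1) = 1.125
|y|^q = 4.5138^1.125 = 5.4495
f*(4.5138) = 5.4495 / 1.125 = 4.844


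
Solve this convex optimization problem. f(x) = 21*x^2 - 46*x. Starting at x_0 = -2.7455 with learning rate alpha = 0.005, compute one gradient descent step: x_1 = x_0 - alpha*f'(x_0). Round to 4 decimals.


We compute the gradient at x_0 and apply the update.
f'(x) = 42*x - 46
f'(-2.7455) = 42*-2.7455 - 46 = -161.311
x_1 = -2.7455 - 0.005*-161.311 = -1.9389


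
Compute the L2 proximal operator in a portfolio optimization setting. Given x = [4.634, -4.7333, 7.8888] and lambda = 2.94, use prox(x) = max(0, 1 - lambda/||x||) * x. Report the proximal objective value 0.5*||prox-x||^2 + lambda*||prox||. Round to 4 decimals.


Step 1: Compute ||x||.
||x|| = 10.301
Step 2: Compute scaling factor.
scale = max(0, 1 - 2.94/10.301) = 0.7146
Step 3: prox(x) = [3.3114, -3.3824, 5.6373]
||prox(x)|| = 7.361
Step 4: Proximal objective.
0.5*||prox-x||^2 = 4.3218
lambda*||prox|| = 21.6413
Total = 25.9632


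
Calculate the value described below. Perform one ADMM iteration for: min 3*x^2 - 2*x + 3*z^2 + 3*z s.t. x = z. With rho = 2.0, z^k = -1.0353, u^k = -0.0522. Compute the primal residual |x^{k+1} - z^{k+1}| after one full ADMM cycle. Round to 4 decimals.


ADMM iteration with rho = 2.0, z^k = -1.0353, u^k = -0.0522
Step 1: x-update.
Minimize 3*x^2 - 2*x + (2.0/2)*(x + 1.0353 - 0.0522)^2
FOC: (2*3 + 2.0)*x = 2 + 2.0*(-1.0353 + 0.0522)
x^{k+1} = 0.0042
Step 2: z-update.
Minimize 3*z^2 + 3*z + (2.0/2)*(0.0042 - z - 0.0522)^2
FOC: (2*3 + 2.0)*z = -3 + 2.0*(0.0042 - 0.0522)
z^{k+1} = -0.387
Step 3: u-update.
u^{k+1} = -0.0522 + 0.0042 + 0.387 = 0.339
Step 4: Primal residual = |0.0042 + 0.387| = 0.3912


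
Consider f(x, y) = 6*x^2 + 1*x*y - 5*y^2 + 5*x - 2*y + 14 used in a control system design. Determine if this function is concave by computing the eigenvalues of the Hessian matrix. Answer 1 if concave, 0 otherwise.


The Hessian of f(x,y) = 6*x^2 + 1*x*y - 5*y^2 + 5*x - 2*y + 14 is:
H = [[12, 1], [1, -10]]
Trace = 12 - 10 = 2
Determinant = 12*-10 - (1)^2 = -121
Discriminant = (2)^2 - 4*-121 = 488.0
Eigenvalues: lambda_1 = -10.0454, lambda_2 = 12.0454
The function is not concave.

0
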